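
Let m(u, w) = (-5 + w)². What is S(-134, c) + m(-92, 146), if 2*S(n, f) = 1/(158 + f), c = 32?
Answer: 7554781/380 ≈ 19881.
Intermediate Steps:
S(n, f) = 1/(2*(158 + f))
S(-134, c) + m(-92, 146) = 1/(2*(158 + 32)) + (-5 + 146)² = (½)/190 + 141² = (½)*(1/190) + 19881 = 1/380 + 19881 = 7554781/380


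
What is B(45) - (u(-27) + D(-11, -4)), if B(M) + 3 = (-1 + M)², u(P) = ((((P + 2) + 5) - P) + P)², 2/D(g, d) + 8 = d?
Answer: 9199/6 ≈ 1533.2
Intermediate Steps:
D(g, d) = 2/(-8 + d)
u(P) = (7 + P)² (u(P) = ((((2 + P) + 5) - P) + P)² = (((7 + P) - P) + P)² = (7 + P)²)
B(M) = -3 + (-1 + M)²
B(45) - (u(-27) + D(-11, -4)) = (-3 + (-1 + 45)²) - ((7 - 27)² + 2/(-8 - 4)) = (-3 + 44²) - ((-20)² + 2/(-12)) = (-3 + 1936) - (400 + 2*(-1/12)) = 1933 - (400 - ⅙) = 1933 - 1*2399/6 = 1933 - 2399/6 = 9199/6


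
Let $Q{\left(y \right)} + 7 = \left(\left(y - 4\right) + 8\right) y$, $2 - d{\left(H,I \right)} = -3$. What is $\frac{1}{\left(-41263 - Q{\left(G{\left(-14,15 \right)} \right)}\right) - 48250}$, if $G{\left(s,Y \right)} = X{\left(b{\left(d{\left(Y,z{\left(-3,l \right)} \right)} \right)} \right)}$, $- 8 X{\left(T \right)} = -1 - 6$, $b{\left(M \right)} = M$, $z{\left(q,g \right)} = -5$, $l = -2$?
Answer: $- \frac{64}{5728657} \approx -1.1172 \cdot 10^{-5}$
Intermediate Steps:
$d{\left(H,I \right)} = 5$ ($d{\left(H,I \right)} = 2 - -3 = 2 + 3 = 5$)
$X{\left(T \right)} = \frac{7}{8}$ ($X{\left(T \right)} = - \frac{-1 - 6}{8} = \left(- \frac{1}{8}\right) \left(-7\right) = \frac{7}{8}$)
$G{\left(s,Y \right)} = \frac{7}{8}$
$Q{\left(y \right)} = -7 + y \left(4 + y\right)$ ($Q{\left(y \right)} = -7 + \left(\left(y - 4\right) + 8\right) y = -7 + \left(\left(-4 + y\right) + 8\right) y = -7 + \left(4 + y\right) y = -7 + y \left(4 + y\right)$)
$\frac{1}{\left(-41263 - Q{\left(G{\left(-14,15 \right)} \right)}\right) - 48250} = \frac{1}{\left(-41263 - \left(-7 + \left(\frac{7}{8}\right)^{2} + 4 \cdot \frac{7}{8}\right)\right) - 48250} = \frac{1}{\left(-41263 - \left(-7 + \frac{49}{64} + \frac{7}{2}\right)\right) - 48250} = \frac{1}{\left(-41263 - - \frac{175}{64}\right) - 48250} = \frac{1}{\left(-41263 + \frac{175}{64}\right) - 48250} = \frac{1}{- \frac{2640657}{64} - 48250} = \frac{1}{- \frac{5728657}{64}} = - \frac{64}{5728657}$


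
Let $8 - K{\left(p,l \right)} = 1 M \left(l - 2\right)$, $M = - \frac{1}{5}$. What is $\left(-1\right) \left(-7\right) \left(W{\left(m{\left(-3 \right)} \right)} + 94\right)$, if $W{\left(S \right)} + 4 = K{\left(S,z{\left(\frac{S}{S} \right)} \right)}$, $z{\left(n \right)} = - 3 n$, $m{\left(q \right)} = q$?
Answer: $679$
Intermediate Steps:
$M = - \frac{1}{5}$ ($M = \left(-1\right) \frac{1}{5} = - \frac{1}{5} \approx -0.2$)
$K{\left(p,l \right)} = \frac{38}{5} + \frac{l}{5}$ ($K{\left(p,l \right)} = 8 - 1 \left(- \frac{1}{5}\right) \left(l - 2\right) = 8 - - \frac{-2 + l}{5} = 8 - \left(\frac{2}{5} - \frac{l}{5}\right) = 8 + \left(- \frac{2}{5} + \frac{l}{5}\right) = \frac{38}{5} + \frac{l}{5}$)
$W{\left(S \right)} = 3$ ($W{\left(S \right)} = -4 + \left(\frac{38}{5} + \frac{\left(-3\right) \frac{S}{S}}{5}\right) = -4 + \left(\frac{38}{5} + \frac{\left(-3\right) 1}{5}\right) = -4 + \left(\frac{38}{5} + \frac{1}{5} \left(-3\right)\right) = -4 + \left(\frac{38}{5} - \frac{3}{5}\right) = -4 + 7 = 3$)
$\left(-1\right) \left(-7\right) \left(W{\left(m{\left(-3 \right)} \right)} + 94\right) = \left(-1\right) \left(-7\right) \left(3 + 94\right) = 7 \cdot 97 = 679$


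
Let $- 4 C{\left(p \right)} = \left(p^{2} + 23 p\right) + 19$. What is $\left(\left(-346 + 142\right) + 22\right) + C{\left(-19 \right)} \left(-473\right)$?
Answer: $- \frac{27689}{4} \approx -6922.3$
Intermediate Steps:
$C{\left(p \right)} = - \frac{19}{4} - \frac{23 p}{4} - \frac{p^{2}}{4}$ ($C{\left(p \right)} = - \frac{\left(p^{2} + 23 p\right) + 19}{4} = - \frac{19 + p^{2} + 23 p}{4} = - \frac{19}{4} - \frac{23 p}{4} - \frac{p^{2}}{4}$)
$\left(\left(-346 + 142\right) + 22\right) + C{\left(-19 \right)} \left(-473\right) = \left(\left(-346 + 142\right) + 22\right) + \left(- \frac{19}{4} - - \frac{437}{4} - \frac{\left(-19\right)^{2}}{4}\right) \left(-473\right) = \left(-204 + 22\right) + \left(- \frac{19}{4} + \frac{437}{4} - \frac{361}{4}\right) \left(-473\right) = -182 + \left(- \frac{19}{4} + \frac{437}{4} - \frac{361}{4}\right) \left(-473\right) = -182 + \frac{57}{4} \left(-473\right) = -182 - \frac{26961}{4} = - \frac{27689}{4}$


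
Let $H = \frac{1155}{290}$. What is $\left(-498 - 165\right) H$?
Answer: $- \frac{153153}{58} \approx -2640.6$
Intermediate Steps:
$H = \frac{231}{58}$ ($H = 1155 \cdot \frac{1}{290} = \frac{231}{58} \approx 3.9828$)
$\left(-498 - 165\right) H = \left(-498 - 165\right) \frac{231}{58} = \left(-663\right) \frac{231}{58} = - \frac{153153}{58}$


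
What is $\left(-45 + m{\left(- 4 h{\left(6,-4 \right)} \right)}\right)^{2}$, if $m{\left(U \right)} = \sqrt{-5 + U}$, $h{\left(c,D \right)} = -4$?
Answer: $\left(45 - \sqrt{11}\right)^{2} \approx 1737.5$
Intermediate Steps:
$\left(-45 + m{\left(- 4 h{\left(6,-4 \right)} \right)}\right)^{2} = \left(-45 + \sqrt{-5 - -16}\right)^{2} = \left(-45 + \sqrt{-5 + 16}\right)^{2} = \left(-45 + \sqrt{11}\right)^{2}$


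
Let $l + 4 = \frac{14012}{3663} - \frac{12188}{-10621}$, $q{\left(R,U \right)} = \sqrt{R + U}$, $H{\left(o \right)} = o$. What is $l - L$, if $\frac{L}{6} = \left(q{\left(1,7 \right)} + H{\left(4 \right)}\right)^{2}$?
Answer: $- \frac{5564432908}{38904723} - 96 \sqrt{2} \approx -278.79$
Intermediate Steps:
$L = 6 \left(4 + 2 \sqrt{2}\right)^{2}$ ($L = 6 \left(\sqrt{1 + 7} + 4\right)^{2} = 6 \left(\sqrt{8} + 4\right)^{2} = 6 \left(2 \sqrt{2} + 4\right)^{2} = 6 \left(4 + 2 \sqrt{2}\right)^{2} \approx 279.76$)
$l = \frac{37847204}{38904723}$ ($l = -4 + \left(\frac{14012}{3663} - \frac{12188}{-10621}\right) = -4 + \left(14012 \cdot \frac{1}{3663} - - \frac{12188}{10621}\right) = -4 + \left(\frac{14012}{3663} + \frac{12188}{10621}\right) = -4 + \frac{193466096}{38904723} = \frac{37847204}{38904723} \approx 0.97282$)
$l - L = \frac{37847204}{38904723} - \left(144 + 96 \sqrt{2}\right) = - \frac{5564432908}{38904723} - 96 \sqrt{2}$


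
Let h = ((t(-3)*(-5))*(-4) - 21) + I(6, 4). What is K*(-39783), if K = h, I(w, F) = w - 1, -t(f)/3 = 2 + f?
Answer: -1750452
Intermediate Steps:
t(f) = -6 - 3*f (t(f) = -3*(2 + f) = -6 - 3*f)
I(w, F) = -1 + w
h = 44 (h = (((-6 - 3*(-3))*(-5))*(-4) - 21) + (-1 + 6) = (((-6 + 9)*(-5))*(-4) - 21) + 5 = ((3*(-5))*(-4) - 21) + 5 = (-15*(-4) - 21) + 5 = (60 - 21) + 5 = 39 + 5 = 44)
K = 44
K*(-39783) = 44*(-39783) = -1750452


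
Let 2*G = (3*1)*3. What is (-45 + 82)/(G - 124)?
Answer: -74/239 ≈ -0.30962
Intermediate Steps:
G = 9/2 (G = ((3*1)*3)/2 = (3*3)/2 = (½)*9 = 9/2 ≈ 4.5000)
(-45 + 82)/(G - 124) = (-45 + 82)/(9/2 - 124) = 37/(-239/2) = 37*(-2/239) = -74/239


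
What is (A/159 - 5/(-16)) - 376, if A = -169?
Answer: -958453/2544 ≈ -376.75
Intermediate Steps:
(A/159 - 5/(-16)) - 376 = (-169/159 - 5/(-16)) - 376 = (-169*1/159 - 5*(-1/16)) - 376 = (-169/159 + 5/16) - 376 = -1909/2544 - 376 = -958453/2544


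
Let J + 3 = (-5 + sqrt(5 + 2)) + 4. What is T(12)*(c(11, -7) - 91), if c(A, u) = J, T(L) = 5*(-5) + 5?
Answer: 1900 - 20*sqrt(7) ≈ 1847.1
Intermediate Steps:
T(L) = -20 (T(L) = -25 + 5 = -20)
J = -4 + sqrt(7) (J = -3 + ((-5 + sqrt(5 + 2)) + 4) = -3 + ((-5 + sqrt(7)) + 4) = -3 + (-1 + sqrt(7)) = -4 + sqrt(7) ≈ -1.3542)
c(A, u) = -4 + sqrt(7)
T(12)*(c(11, -7) - 91) = -20*((-4 + sqrt(7)) - 91) = -20*(-95 + sqrt(7)) = 1900 - 20*sqrt(7)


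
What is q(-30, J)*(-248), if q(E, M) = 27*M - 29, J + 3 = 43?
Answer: -260648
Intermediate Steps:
J = 40 (J = -3 + 43 = 40)
q(E, M) = -29 + 27*M
q(-30, J)*(-248) = (-29 + 27*40)*(-248) = (-29 + 1080)*(-248) = 1051*(-248) = -260648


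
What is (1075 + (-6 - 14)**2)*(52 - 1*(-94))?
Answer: 215350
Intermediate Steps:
(1075 + (-6 - 14)**2)*(52 - 1*(-94)) = (1075 + (-20)**2)*(52 + 94) = (1075 + 400)*146 = 1475*146 = 215350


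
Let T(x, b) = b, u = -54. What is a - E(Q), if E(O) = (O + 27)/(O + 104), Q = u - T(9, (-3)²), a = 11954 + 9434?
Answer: 876944/41 ≈ 21389.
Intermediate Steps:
a = 21388
Q = -63 (Q = -54 - 1*(-3)² = -54 - 1*9 = -54 - 9 = -63)
E(O) = (27 + O)/(104 + O)
a - E(Q) = 21388 - (27 - 63)/(104 - 63) = 21388 - (-36)/41 = 21388 - 1*(-36/41) = 21388 + 36/41 = 876944/41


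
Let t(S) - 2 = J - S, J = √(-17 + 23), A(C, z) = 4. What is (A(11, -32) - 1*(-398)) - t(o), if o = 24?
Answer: 424 - √6 ≈ 421.55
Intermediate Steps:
J = √6 ≈ 2.4495
t(S) = 2 + √6 - S (t(S) = 2 + (√6 - S) = 2 + √6 - S)
(A(11, -32) - 1*(-398)) - t(o) = (4 - 1*(-398)) - (2 + √6 - 1*24) = (4 + 398) - (2 + √6 - 24) = 402 - (-22 + √6) = 402 + (22 - √6) = 424 - √6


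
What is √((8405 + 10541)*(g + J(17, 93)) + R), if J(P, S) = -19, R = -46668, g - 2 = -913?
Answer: 4*I*√1104153 ≈ 4203.1*I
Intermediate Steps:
g = -911 (g = 2 - 913 = -911)
√((8405 + 10541)*(g + J(17, 93)) + R) = √((8405 + 10541)*(-911 - 19) - 46668) = √(18946*(-930) - 46668) = √(-17619780 - 46668) = √(-17666448) = 4*I*√1104153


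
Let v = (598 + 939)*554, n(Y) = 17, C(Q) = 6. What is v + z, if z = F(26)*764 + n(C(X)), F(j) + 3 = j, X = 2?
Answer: 869087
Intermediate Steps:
F(j) = -3 + j
v = 851498 (v = 1537*554 = 851498)
z = 17589 (z = (-3 + 26)*764 + 17 = 23*764 + 17 = 17572 + 17 = 17589)
v + z = 851498 + 17589 = 869087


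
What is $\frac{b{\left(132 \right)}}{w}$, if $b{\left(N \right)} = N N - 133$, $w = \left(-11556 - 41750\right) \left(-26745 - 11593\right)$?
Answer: $\frac{17291}{2043645428} \approx 8.4609 \cdot 10^{-6}$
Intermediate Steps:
$w = 2043645428$ ($w = \left(-53306\right) \left(-38338\right) = 2043645428$)
$b{\left(N \right)} = -133 + N^{2}$ ($b{\left(N \right)} = N^{2} - 133 = -133 + N^{2}$)
$\frac{b{\left(132 \right)}}{w} = \frac{-133 + 132^{2}}{2043645428} = \left(-133 + 17424\right) \frac{1}{2043645428} = 17291 \cdot \frac{1}{2043645428} = \frac{17291}{2043645428}$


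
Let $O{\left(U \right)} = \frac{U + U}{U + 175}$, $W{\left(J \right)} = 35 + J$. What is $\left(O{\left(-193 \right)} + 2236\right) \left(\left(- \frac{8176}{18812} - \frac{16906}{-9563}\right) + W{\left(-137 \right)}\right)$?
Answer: $- \frac{30661511155748}{134924367} \approx -2.2725 \cdot 10^{5}$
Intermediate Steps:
$O{\left(U \right)} = \frac{2 U}{175 + U}$
$\left(O{\left(-193 \right)} + 2236\right) \left(\left(- \frac{8176}{18812} - \frac{16906}{-9563}\right) + W{\left(-137 \right)}\right) = \left(2 \left(-193\right) \frac{1}{175 - 193} + 2236\right) \left(\left(- \frac{8176}{18812} - \frac{16906}{-9563}\right) + \left(35 - 137\right)\right) = \left(2 \left(-193\right) \frac{1}{-18} + 2236\right) \left(\left(\left(-8176\right) \frac{1}{18812} - - \frac{16906}{9563}\right) - 102\right) = \left(2 \left(-193\right) \left(- \frac{1}{18}\right) + 2236\right) \left(\left(- \frac{2044}{4703} + \frac{16906}{9563}\right) - 102\right) = \left(\frac{193}{9} + 2236\right) \left(\frac{59962146}{44974789} - 102\right) = \frac{20317}{9} \left(- \frac{4527466332}{44974789}\right) = - \frac{30661511155748}{134924367}$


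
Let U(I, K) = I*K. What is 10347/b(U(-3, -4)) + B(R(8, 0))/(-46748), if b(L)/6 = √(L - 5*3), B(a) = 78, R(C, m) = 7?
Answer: -3/1798 - 3449*I*√3/6 ≈ -0.0016685 - 995.64*I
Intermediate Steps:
b(L) = 6*√(-15 + L) (b(L) = 6*√(L - 5*3) = 6*√(L - 15) = 6*√(-15 + L))
10347/b(U(-3, -4)) + B(R(8, 0))/(-46748) = 10347/((6*√(-15 - 3*(-4)))) + 78/(-46748) = 10347/((6*√(-15 + 12))) + 78*(-1/46748) = 10347/((6*√(-3))) - 3/1798 = 10347/((6*(I*√3))) - 3/1798 = 10347/((6*I*√3)) - 3/1798 = 10347*(-I*√3/18) - 3/1798 = -3449*I*√3/6 - 3/1798 = -3/1798 - 3449*I*√3/6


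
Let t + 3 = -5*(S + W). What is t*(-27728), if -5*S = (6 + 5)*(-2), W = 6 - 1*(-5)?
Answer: 2218240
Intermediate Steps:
W = 11 (W = 6 + 5 = 11)
S = 22/5 (S = -(6 + 5)*(-2)/5 = -11*(-2)/5 = -1/5*(-22) = 22/5 ≈ 4.4000)
t = -80 (t = -3 - 5*(22/5 + 11) = -3 - 5*77/5 = -3 - 77 = -80)
t*(-27728) = -80*(-27728) = 2218240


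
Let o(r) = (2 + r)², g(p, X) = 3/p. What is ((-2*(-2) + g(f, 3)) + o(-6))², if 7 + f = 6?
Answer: 289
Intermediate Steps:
f = -1 (f = -7 + 6 = -1)
((-2*(-2) + g(f, 3)) + o(-6))² = ((-2*(-2) + 3/(-1)) + (2 - 6)²)² = ((4 + 3*(-1)) + (-4)²)² = ((4 - 3) + 16)² = (1 + 16)² = 17² = 289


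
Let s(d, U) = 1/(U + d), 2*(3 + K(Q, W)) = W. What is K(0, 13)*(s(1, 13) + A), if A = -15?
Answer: -209/4 ≈ -52.250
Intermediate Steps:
K(Q, W) = -3 + W/2
K(0, 13)*(s(1, 13) + A) = (-3 + (1/2)*13)*(1/(13 + 1) - 15) = (-3 + 13/2)*(1/14 - 15) = 7*(1/14 - 15)/2 = (7/2)*(-209/14) = -209/4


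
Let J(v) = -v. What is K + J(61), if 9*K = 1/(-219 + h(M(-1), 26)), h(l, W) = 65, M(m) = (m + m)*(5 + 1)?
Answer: -84547/1386 ≈ -61.001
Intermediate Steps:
M(m) = 12*m (M(m) = (2*m)*6 = 12*m)
K = -1/1386 (K = 1/(9*(-219 + 65)) = (⅑)/(-154) = (⅑)*(-1/154) = -1/1386 ≈ -0.00072150)
K + J(61) = -1/1386 - 1*61 = -1/1386 - 61 = -84547/1386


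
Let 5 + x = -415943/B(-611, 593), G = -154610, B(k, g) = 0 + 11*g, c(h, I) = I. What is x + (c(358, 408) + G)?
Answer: -91482564/593 ≈ -1.5427e+5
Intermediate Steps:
B(k, g) = 11*g
x = -40778/593 (x = -5 - 415943/(11*593) = -5 - 415943/6523 = -5 - 415943*1/6523 = -5 - 37813/593 = -40778/593 ≈ -68.766)
x + (c(358, 408) + G) = -40778/593 + (408 - 154610) = -40778/593 - 154202 = -91482564/593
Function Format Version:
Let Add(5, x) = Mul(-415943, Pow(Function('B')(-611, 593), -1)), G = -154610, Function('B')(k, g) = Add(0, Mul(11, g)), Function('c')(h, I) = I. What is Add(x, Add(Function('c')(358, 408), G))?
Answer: Rational(-91482564, 593) ≈ -1.5427e+5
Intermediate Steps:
Function('B')(k, g) = Mul(11, g)
x = Rational(-40778, 593) (x = Add(-5, Mul(-415943, Pow(Mul(11, 593), -1))) = Add(-5, Mul(-415943, Pow(6523, -1))) = Add(-5, Mul(-415943, Rational(1, 6523))) = Add(-5, Rational(-37813, 593)) = Rational(-40778, 593) ≈ -68.766)
Add(x, Add(Function('c')(358, 408), G)) = Add(Rational(-40778, 593), Add(408, -154610)) = Add(Rational(-40778, 593), -154202) = Rational(-91482564, 593)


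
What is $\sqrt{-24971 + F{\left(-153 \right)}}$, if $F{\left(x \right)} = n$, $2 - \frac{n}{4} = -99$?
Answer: $i \sqrt{24567} \approx 156.74 i$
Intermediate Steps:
$n = 404$ ($n = 8 - -396 = 8 + 396 = 404$)
$F{\left(x \right)} = 404$
$\sqrt{-24971 + F{\left(-153 \right)}} = \sqrt{-24971 + 404} = \sqrt{-24567} = i \sqrt{24567}$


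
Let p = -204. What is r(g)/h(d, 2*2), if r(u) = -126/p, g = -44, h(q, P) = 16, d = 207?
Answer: 21/544 ≈ 0.038603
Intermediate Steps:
r(u) = 21/34 (r(u) = -126/(-204) = -126*(-1/204) = 21/34)
r(g)/h(d, 2*2) = (21/34)/16 = (21/34)*(1/16) = 21/544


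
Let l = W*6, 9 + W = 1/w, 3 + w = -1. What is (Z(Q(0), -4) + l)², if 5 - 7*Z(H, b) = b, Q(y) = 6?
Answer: 576081/196 ≈ 2939.2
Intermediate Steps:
w = -4 (w = -3 - 1 = -4)
Z(H, b) = 5/7 - b/7
W = -37/4 (W = -9 + 1/(-4) = -9 - ¼ = -37/4 ≈ -9.2500)
l = -111/2 (l = -37/4*6 = -111/2 ≈ -55.500)
(Z(Q(0), -4) + l)² = ((5/7 - ⅐*(-4)) - 111/2)² = ((5/7 + 4/7) - 111/2)² = (9/7 - 111/2)² = (-759/14)² = 576081/196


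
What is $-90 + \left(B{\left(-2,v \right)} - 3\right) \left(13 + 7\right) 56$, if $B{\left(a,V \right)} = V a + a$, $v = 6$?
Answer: $-19130$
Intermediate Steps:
$B{\left(a,V \right)} = a + V a$
$-90 + \left(B{\left(-2,v \right)} - 3\right) \left(13 + 7\right) 56 = -90 + \left(- 2 \left(1 + 6\right) - 3\right) \left(13 + 7\right) 56 = -90 + \left(\left(-2\right) 7 - 3\right) 20 \cdot 56 = -90 + \left(-14 - 3\right) 20 \cdot 56 = -90 + \left(-17\right) 20 \cdot 56 = -90 - 19040 = -19130$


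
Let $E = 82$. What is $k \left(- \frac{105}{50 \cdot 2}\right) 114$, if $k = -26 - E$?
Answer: $\frac{64638}{5} \approx 12928.0$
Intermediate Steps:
$k = -108$ ($k = -26 - 82 = -108$)
$k \left(- \frac{105}{50 \cdot 2}\right) 114 = - 108 \left(- \frac{105}{50 \cdot 2}\right) 114 = - 108 \left(- \frac{105}{100}\right) 114 = - 108 \left(\left(-105\right) \frac{1}{100}\right) 114 = \left(-108\right) \left(- \frac{21}{20}\right) 114 = \frac{567}{5} \cdot 114 = \frac{64638}{5}$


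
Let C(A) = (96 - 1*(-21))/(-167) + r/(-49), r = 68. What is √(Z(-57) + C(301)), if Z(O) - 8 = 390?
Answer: √541037415/1169 ≈ 19.898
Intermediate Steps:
Z(O) = 398 (Z(O) = 8 + 390 = 398)
C(A) = -17089/8183 (C(A) = (96 - 1*(-21))/(-167) + 68/(-49) = (96 + 21)*(-1/167) + 68*(-1/49) = 117*(-1/167) - 68/49 = -117/167 - 68/49 = -17089/8183)
√(Z(-57) + C(301)) = √(398 - 17089/8183) = √(3239745/8183) = √541037415/1169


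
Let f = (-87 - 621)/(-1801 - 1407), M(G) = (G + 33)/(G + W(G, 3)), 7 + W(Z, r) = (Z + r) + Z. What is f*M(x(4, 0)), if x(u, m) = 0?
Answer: -5841/3208 ≈ -1.8208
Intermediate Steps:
W(Z, r) = -7 + r + 2*Z (W(Z, r) = -7 + ((Z + r) + Z) = -7 + (r + 2*Z) = -7 + r + 2*Z)
M(G) = (33 + G)/(-4 + 3*G) (M(G) = (G + 33)/(G + (-7 + 3 + 2*G)) = (33 + G)/(G + (-4 + 2*G)) = (33 + G)/(-4 + 3*G))
f = 177/802 (f = -708/(-3208) = -708*(-1/3208) = 177/802 ≈ 0.22070)
f*M(x(4, 0)) = 177*((33 + 0)/(-4 + 3*0))/802 = 177*(33/(-4 + 0))/802 = 177*(33/(-4))/802 = 177*(-1/4*33)/802 = (177/802)*(-33/4) = -5841/3208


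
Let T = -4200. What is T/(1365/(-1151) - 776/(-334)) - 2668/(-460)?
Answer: -4030216643/1093165 ≈ -3686.7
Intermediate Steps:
T/(1365/(-1151) - 776/(-334)) - 2668/(-460) = -4200/(1365/(-1151) - 776/(-334)) - 2668/(-460) = -4200/(1365*(-1/1151) - 776*(-1/334)) - 2668*(-1/460) = -4200/(-1365/1151 + 388/167) + 29/5 = -4200/218633/192217 + 29/5 = -4200*192217/218633 + 29/5 = -807311400/218633 + 29/5 = -4030216643/1093165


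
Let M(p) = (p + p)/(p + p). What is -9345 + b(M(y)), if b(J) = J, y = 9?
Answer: -9344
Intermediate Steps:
M(p) = 1 (M(p) = (2*p)/((2*p)) = (2*p)*(1/(2*p)) = 1)
-9345 + b(M(y)) = -9345 + 1 = -9344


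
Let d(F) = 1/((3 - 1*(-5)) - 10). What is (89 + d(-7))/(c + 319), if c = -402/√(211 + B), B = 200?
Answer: 7735431/27774778 + 11859*√411/13887389 ≈ 0.29582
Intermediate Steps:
c = -134*√411/137 (c = -402/√(211 + 200) = -402*√411/411 = -134*√411/137 ≈ -19.829)
d(F) = -½ (d(F) = 1/((3 + 5) - 10) = 1/(8 - 10) = 1/(-2) = -½)
(89 + d(-7))/(c + 319) = (89 - ½)/(-134*√411/137 + 319) = 177/(2*(319 - 134*√411/137))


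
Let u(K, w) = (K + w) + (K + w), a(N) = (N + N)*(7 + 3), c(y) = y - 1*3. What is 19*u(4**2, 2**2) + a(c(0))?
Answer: 700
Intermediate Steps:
c(y) = -3 + y (c(y) = y - 3 = -3 + y)
a(N) = 20*N (a(N) = (2*N)*10 = 20*N)
u(K, w) = 2*K + 2*w
19*u(4**2, 2**2) + a(c(0)) = 19*(2*4**2 + 2*2**2) + 20*(-3 + 0) = 19*(2*16 + 2*4) + 20*(-3) = 19*(32 + 8) - 60 = 19*40 - 60 = 760 - 60 = 700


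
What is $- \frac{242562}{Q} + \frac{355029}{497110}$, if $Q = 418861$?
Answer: $\frac{28127806149}{208219991710} \approx 0.13509$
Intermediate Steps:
$- \frac{242562}{Q} + \frac{355029}{497110} = - \frac{242562}{418861} + \frac{355029}{497110} = \frac{28127806149}{208219991710}$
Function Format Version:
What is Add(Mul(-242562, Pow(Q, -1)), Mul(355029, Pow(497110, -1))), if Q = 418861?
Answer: Rational(28127806149, 208219991710) ≈ 0.13509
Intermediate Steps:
Add(Mul(-242562, Pow(Q, -1)), Mul(355029, Pow(497110, -1))) = Add(Mul(-242562, Pow(418861, -1)), Mul(355029, Pow(497110, -1))) = Add(Mul(-242562, Rational(1, 418861)), Mul(355029, Rational(1, 497110))) = Add(Rational(-242562, 418861), Rational(355029, 497110)) = Rational(28127806149, 208219991710)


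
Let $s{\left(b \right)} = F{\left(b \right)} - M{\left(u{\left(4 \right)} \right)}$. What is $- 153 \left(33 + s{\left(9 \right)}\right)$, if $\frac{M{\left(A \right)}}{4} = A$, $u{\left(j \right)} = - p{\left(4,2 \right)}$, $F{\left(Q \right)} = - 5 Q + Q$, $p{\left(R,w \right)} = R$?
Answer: $-1989$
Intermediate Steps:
$F{\left(Q \right)} = - 4 Q$
$u{\left(j \right)} = -4$ ($u{\left(j \right)} = \left(-1\right) 4 = -4$)
$M{\left(A \right)} = 4 A$
$s{\left(b \right)} = 16 - 4 b$ ($s{\left(b \right)} = - 4 b - 4 \left(-4\right) = - 4 b - -16 = - 4 b + 16 = 16 - 4 b$)
$- 153 \left(33 + s{\left(9 \right)}\right) = - 153 \left(33 + \left(16 - 36\right)\right) = - 153 \left(33 - 20\right) = \left(-153\right) 13 = -1989$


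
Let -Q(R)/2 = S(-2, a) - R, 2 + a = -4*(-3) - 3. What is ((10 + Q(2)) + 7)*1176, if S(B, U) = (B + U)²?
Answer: -34104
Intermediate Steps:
a = 7 (a = -2 + (-4*(-3) - 3) = -2 + (12 - 3) = -2 + 9 = 7)
Q(R) = -50 + 2*R (Q(R) = -2*((-2 + 7)² - R) = -2*(5² - R) = -2*(25 - R) = -50 + 2*R)
((10 + Q(2)) + 7)*1176 = ((10 + (-50 + 2*2)) + 7)*1176 = ((10 + (-50 + 4)) + 7)*1176 = ((10 - 46) + 7)*1176 = (-36 + 7)*1176 = -29*1176 = -34104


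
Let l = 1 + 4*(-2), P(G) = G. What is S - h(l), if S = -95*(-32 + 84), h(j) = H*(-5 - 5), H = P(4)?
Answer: -4900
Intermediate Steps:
H = 4
l = -7 (l = 1 - 8 = -7)
h(j) = -40 (h(j) = 4*(-5 - 5) = 4*(-10) = -40)
S = -4940 (S = -95*52 = -4940)
S - h(l) = -4940 - 1*(-40) = -4940 + 40 = -4900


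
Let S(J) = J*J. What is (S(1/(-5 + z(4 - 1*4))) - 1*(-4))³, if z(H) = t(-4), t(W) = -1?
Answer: 3048625/46656 ≈ 65.343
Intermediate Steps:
z(H) = -1
S(J) = J²
(S(1/(-5 + z(4 - 1*4))) - 1*(-4))³ = ((1/(-5 - 1))² - 1*(-4))³ = ((1/(-6))² + 4)³ = ((-⅙)² + 4)³ = (1/36 + 4)³ = (145/36)³ = 3048625/46656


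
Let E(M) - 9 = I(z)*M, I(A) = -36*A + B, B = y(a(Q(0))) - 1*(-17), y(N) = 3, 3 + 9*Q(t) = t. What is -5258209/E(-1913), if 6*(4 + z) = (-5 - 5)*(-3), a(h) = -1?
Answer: -5258209/30617 ≈ -171.74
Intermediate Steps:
Q(t) = -⅓ + t/9
z = 1 (z = -4 + ((-5 - 5)*(-3))/6 = -4 + (-10*(-3))/6 = -4 + (⅙)*30 = -4 + 5 = 1)
B = 20 (B = 3 - 1*(-17) = 3 + 17 = 20)
I(A) = 20 - 36*A (I(A) = -36*A + 20 = 20 - 36*A)
E(M) = 9 - 16*M (E(M) = 9 + (20 - 36*1)*M = 9 + (20 - 36)*M = 9 - 16*M)
-5258209/E(-1913) = -5258209/(9 - 16*(-1913)) = -5258209/(9 + 30608) = -5258209/30617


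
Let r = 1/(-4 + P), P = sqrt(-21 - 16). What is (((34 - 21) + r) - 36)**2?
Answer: 2*(-5462*I + 2139*sqrt(37))/(-21*I + 8*sqrt(37)) ≈ 532.46 + 5.2967*I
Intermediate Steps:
P = I*sqrt(37) (P = sqrt(-37) = I*sqrt(37) ≈ 6.0828*I)
r = 1/(-4 + I*sqrt(37)) ≈ -0.075472 - 0.11477*I
(((34 - 21) + r) - 36)**2 = (((34 - 21) + (-4/53 - I*sqrt(37)/53)) - 36)**2 = ((13 + (-4/53 - I*sqrt(37)/53)) - 36)**2 = ((685/53 - I*sqrt(37)/53) - 36)**2 = (-1223/53 - I*sqrt(37)/53)**2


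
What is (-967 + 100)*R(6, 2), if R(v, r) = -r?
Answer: 1734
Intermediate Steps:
(-967 + 100)*R(6, 2) = (-967 + 100)*(-1*2) = -867*(-2) = 1734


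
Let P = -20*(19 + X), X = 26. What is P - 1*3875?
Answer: -4775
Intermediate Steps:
P = -900 (P = -20*(19 + 26) = -20*45 = -900)
P - 1*3875 = -900 - 1*3875 = -900 - 3875 = -4775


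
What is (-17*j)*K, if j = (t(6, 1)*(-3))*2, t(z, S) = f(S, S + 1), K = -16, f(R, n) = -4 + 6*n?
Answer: -13056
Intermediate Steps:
t(z, S) = 2 + 6*S (t(z, S) = -4 + 6*(S + 1) = -4 + 6*(1 + S) = -4 + (6 + 6*S) = 2 + 6*S)
j = -48 (j = ((2 + 6*1)*(-3))*2 = ((2 + 6)*(-3))*2 = (8*(-3))*2 = -24*2 = -48)
(-17*j)*K = -17*(-48)*(-16) = 816*(-16) = -13056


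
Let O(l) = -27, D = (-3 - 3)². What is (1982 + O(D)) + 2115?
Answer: 4070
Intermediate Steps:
D = 36 (D = (-6)² = 36)
(1982 + O(D)) + 2115 = (1982 - 27) + 2115 = 1955 + 2115 = 4070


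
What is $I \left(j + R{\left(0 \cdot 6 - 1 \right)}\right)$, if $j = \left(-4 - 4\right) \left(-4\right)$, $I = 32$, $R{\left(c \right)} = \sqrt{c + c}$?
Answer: $1024 + 32 i \sqrt{2} \approx 1024.0 + 45.255 i$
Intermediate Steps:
$R{\left(c \right)} = \sqrt{2} \sqrt{c}$ ($R{\left(c \right)} = \sqrt{2 c} = \sqrt{2} \sqrt{c}$)
$j = 32$ ($j = \left(-8\right) \left(-4\right) = 32$)
$I \left(j + R{\left(0 \cdot 6 - 1 \right)}\right) = 32 \left(32 + \sqrt{2} \sqrt{0 \cdot 6 - 1}\right) = 32 \left(32 + \sqrt{2} \sqrt{0 - 1}\right) = 32 \left(32 + \sqrt{2} \sqrt{-1}\right) = 32 \left(32 + \sqrt{2} i\right) = 32 \left(32 + i \sqrt{2}\right) = 1024 + 32 i \sqrt{2}$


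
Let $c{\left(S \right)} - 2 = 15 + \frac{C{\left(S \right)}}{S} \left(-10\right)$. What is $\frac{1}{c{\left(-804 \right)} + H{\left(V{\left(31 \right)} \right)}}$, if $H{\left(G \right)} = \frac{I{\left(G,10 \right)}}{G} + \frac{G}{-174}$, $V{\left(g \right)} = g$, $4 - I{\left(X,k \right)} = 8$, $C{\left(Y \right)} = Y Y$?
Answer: $\frac{5394}{43457801} \approx 0.00012412$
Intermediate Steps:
$C{\left(Y \right)} = Y^{2}$
$I{\left(X,k \right)} = -4$ ($I{\left(X,k \right)} = 4 - 8 = -4$)
$c{\left(S \right)} = 17 - 10 S$ ($c{\left(S \right)} = 2 + \left(15 + \frac{S^{2}}{S} \left(-10\right)\right) = 2 + \left(15 + S \left(-10\right)\right) = 2 - \left(-15 + 10 S\right) = 17 - 10 S$)
$H{\left(G \right)} = - \frac{4}{G} - \frac{G}{174}$ ($H{\left(G \right)} = - \frac{4}{G} + \frac{G}{-174} = - \frac{4}{G} + G \left(- \frac{1}{174}\right) = - \frac{4}{G} - \frac{G}{174}$)
$\frac{1}{c{\left(-804 \right)} + H{\left(V{\left(31 \right)} \right)}} = \frac{1}{\left(17 - -8040\right) - \left(\frac{31}{174} + \frac{4}{31}\right)} = \frac{1}{\left(17 + 8040\right) - \frac{1657}{5394}} = \frac{1}{8057 - \frac{1657}{5394}} = \frac{1}{\frac{43457801}{5394}} = \frac{5394}{43457801}$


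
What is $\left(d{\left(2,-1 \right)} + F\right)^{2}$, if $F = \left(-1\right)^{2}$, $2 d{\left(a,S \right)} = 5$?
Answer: $\frac{49}{4} \approx 12.25$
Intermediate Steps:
$d{\left(a,S \right)} = \frac{5}{2}$ ($d{\left(a,S \right)} = \frac{1}{2} \cdot 5 = \frac{5}{2}$)
$F = 1$
$\left(d{\left(2,-1 \right)} + F\right)^{2} = \left(\frac{5}{2} + 1\right)^{2} = \left(\frac{7}{2}\right)^{2} = \frac{49}{4}$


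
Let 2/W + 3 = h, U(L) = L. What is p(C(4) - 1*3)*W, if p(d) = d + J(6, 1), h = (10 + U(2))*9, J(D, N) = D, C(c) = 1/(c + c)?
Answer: 5/84 ≈ 0.059524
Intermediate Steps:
C(c) = 1/(2*c)
h = 108 (h = (10 + 2)*9 = 12*9 = 108)
p(d) = 6 + d (p(d) = d + 6 = 6 + d)
W = 2/105 (W = 2/(-3 + 108) = 2/105 ≈ 0.019048)
p(C(4) - 1*3)*W = (6 + ((½)/4 - 1*3))*(2/105) = (6 + ((½)*(¼) - 3))*(2/105) = (6 + (⅛ - 3))*(2/105) = (6 - 23/8)*(2/105) = (25/8)*(2/105) = 5/84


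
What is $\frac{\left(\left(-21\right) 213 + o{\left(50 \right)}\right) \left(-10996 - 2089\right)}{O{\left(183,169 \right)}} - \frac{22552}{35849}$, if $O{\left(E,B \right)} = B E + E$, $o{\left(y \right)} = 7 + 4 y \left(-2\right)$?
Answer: $\frac{76062065139}{37175413} \approx 2046.0$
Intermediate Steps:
$o{\left(y \right)} = 7 - 8 y$
$O{\left(E,B \right)} = E + B E$
$\frac{\left(\left(-21\right) 213 + o{\left(50 \right)}\right) \left(-10996 - 2089\right)}{O{\left(183,169 \right)}} - \frac{22552}{35849} = \frac{\left(\left(-21\right) 213 + \left(7 - 400\right)\right) \left(-10996 - 2089\right)}{183 \left(1 + 169\right)} - \frac{22552}{35849} = \frac{\left(-4473 + \left(7 - 400\right)\right) \left(-13085\right)}{183 \cdot 170} - \frac{22552}{35849} = \frac{\left(-4473 - 393\right) \left(-13085\right)}{31110} - \frac{22552}{35849} = \left(-4866\right) \left(-13085\right) \frac{1}{31110} - \frac{22552}{35849} = 63671610 \cdot \frac{1}{31110} - \frac{22552}{35849} = \frac{2122387}{1037} - \frac{22552}{35849} = \frac{76062065139}{37175413}$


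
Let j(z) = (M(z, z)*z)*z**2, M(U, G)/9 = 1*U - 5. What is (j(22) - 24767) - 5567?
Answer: 1598810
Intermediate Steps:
M(U, G) = -45 + 9*U (M(U, G) = 9*(1*U - 5) = 9*(U - 5) = 9*(-5 + U) = -45 + 9*U)
j(z) = z**3*(-45 + 9*z) (j(z) = ((-45 + 9*z)*z)*z**2 = (z*(-45 + 9*z))*z**2 = z**3*(-45 + 9*z))
(j(22) - 24767) - 5567 = (9*22**3*(-5 + 22) - 24767) - 5567 = (9*10648*17 - 24767) - 5567 = (1629144 - 24767) - 5567 = 1604377 - 5567 = 1598810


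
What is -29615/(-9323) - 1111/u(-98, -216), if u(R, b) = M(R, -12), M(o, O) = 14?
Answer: -9943243/130522 ≈ -76.181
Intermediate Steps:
u(R, b) = 14
-29615/(-9323) - 1111/u(-98, -216) = -29615/(-9323) - 1111/14 = -29615*(-1/9323) - 1111*1/14 = 29615/9323 - 1111/14 = -9943243/130522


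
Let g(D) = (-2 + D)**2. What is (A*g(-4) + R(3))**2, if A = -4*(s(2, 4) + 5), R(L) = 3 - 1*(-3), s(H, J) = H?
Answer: 1004004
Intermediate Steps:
R(L) = 6 (R(L) = 3 + 3 = 6)
A = -28 (A = -4*(2 + 5) = -4*7 = -28)
(A*g(-4) + R(3))**2 = (-28*(-2 - 4)**2 + 6)**2 = (-28*(-6)**2 + 6)**2 = (-28*36 + 6)**2 = (-1008 + 6)**2 = (-1002)**2 = 1004004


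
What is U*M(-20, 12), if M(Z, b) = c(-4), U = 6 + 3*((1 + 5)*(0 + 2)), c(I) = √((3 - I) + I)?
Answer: 42*√3 ≈ 72.746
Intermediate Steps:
c(I) = √3
U = 42 (U = 6 + 3*(6*2) = 6 + 3*12 = 6 + 36 = 42)
M(Z, b) = √3
U*M(-20, 12) = 42*√3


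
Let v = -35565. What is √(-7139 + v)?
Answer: 4*I*√2669 ≈ 206.65*I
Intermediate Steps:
√(-7139 + v) = √(-7139 - 35565) = √(-42704) = 4*I*√2669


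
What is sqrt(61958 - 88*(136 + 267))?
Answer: sqrt(26494) ≈ 162.77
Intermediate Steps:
sqrt(61958 - 88*(136 + 267)) = sqrt(61958 - 88*403) = sqrt(61958 - 35464) = sqrt(26494)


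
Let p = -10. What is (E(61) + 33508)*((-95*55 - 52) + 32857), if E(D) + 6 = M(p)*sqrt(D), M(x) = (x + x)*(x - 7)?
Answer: 923985160 + 9377200*sqrt(61) ≈ 9.9722e+8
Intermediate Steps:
M(x) = 2*x*(-7 + x) (M(x) = (2*x)*(-7 + x) = 2*x*(-7 + x))
E(D) = -6 + 340*sqrt(D) (E(D) = -6 + (2*(-10)*(-7 - 10))*sqrt(D) = -6 + (2*(-10)*(-17))*sqrt(D) = -6 + 340*sqrt(D))
(E(61) + 33508)*((-95*55 - 52) + 32857) = ((-6 + 340*sqrt(61)) + 33508)*((-95*55 - 52) + 32857) = (33502 + 340*sqrt(61))*((-5225 - 52) + 32857) = (33502 + 340*sqrt(61))*(-5277 + 32857) = (33502 + 340*sqrt(61))*27580 = 923985160 + 9377200*sqrt(61)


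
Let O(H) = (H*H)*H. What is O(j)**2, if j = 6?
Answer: 46656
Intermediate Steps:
O(H) = H**3 (O(H) = H**2*H = H**3)
O(j)**2 = (6**3)**2 = 216**2 = 46656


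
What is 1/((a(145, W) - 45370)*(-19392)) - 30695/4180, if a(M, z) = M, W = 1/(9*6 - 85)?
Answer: -1345980660991/183293668800 ≈ -7.3433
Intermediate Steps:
W = -1/31 (W = 1/(54 - 85) = 1/(-31) = -1/31 ≈ -0.032258)
1/((a(145, W) - 45370)*(-19392)) - 30695/4180 = 1/((145 - 45370)*(-19392)) - 30695/4180 = -1/19392/(-45225) - 30695*1/4180 = -1/45225*(-1/19392) - 6139/836 = 1/877003200 - 6139/836 = -1345980660991/183293668800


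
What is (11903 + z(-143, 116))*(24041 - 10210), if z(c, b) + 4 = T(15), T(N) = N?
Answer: 164782534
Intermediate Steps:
z(c, b) = 11 (z(c, b) = -4 + 15 = 11)
(11903 + z(-143, 116))*(24041 - 10210) = (11903 + 11)*(24041 - 10210) = 11914*13831 = 164782534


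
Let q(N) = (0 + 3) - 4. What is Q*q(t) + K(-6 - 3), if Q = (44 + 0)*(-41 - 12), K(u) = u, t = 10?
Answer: 2323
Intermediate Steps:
Q = -2332 (Q = 44*(-53) = -2332)
q(N) = -1 (q(N) = 3 - 4 = -1)
Q*q(t) + K(-6 - 3) = -2332*(-1) + (-6 - 3) = 2332 - 9 = 2323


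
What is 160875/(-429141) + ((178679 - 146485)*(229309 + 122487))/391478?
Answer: 810044668242089/27999876733 ≈ 28930.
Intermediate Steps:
160875/(-429141) + ((178679 - 146485)*(229309 + 122487))/391478 = 160875*(-1/429141) + (32194*351796)*(1/391478) = -53625/143047 + 11325720424*(1/391478) = -53625/143047 + 5662860212/195739 = 810044668242089/27999876733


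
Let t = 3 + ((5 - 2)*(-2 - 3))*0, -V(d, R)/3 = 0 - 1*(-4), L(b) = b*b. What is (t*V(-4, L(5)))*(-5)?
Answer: 180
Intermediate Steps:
L(b) = b²
V(d, R) = -12 (V(d, R) = -3*(0 - 1*(-4)) = -3*(0 + 4) = -3*4 = -12)
t = 3 (t = 3 + (3*(-5))*0 = 3 - 15*0 = 3 + 0 = 3)
(t*V(-4, L(5)))*(-5) = (3*(-12))*(-5) = -36*(-5) = 180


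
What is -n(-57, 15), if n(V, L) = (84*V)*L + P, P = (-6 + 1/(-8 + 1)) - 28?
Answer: 502979/7 ≈ 71854.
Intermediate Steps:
P = -239/7 (P = (-6 + 1/(-7)) - 28 = (-6 - ⅐) - 28 = -43/7 - 28 = -239/7 ≈ -34.143)
n(V, L) = -239/7 + 84*L*V (n(V, L) = (84*V)*L - 239/7 = 84*L*V - 239/7 = -239/7 + 84*L*V)
-n(-57, 15) = -(-239/7 + 84*15*(-57)) = -(-239/7 - 71820) = -1*(-502979/7) = 502979/7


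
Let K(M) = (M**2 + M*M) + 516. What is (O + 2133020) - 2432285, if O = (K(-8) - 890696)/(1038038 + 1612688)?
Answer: -396635203221/1325363 ≈ -2.9927e+5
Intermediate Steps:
K(M) = 516 + 2*M**2 (K(M) = (M**2 + M**2) + 516 = 2*M**2 + 516 = 516 + 2*M**2)
O = -445026/1325363 (O = ((516 + 2*(-8)**2) - 890696)/(1038038 + 1612688) = ((516 + 2*64) - 890696)/2650726 = ((516 + 128) - 890696)*(1/2650726) = (644 - 890696)*(1/2650726) = -890052*1/2650726 = -445026/1325363 ≈ -0.33578)
(O + 2133020) - 2432285 = (-445026/1325363 + 2133020) - 2432285 = 2827025341234/1325363 - 2432285 = -396635203221/1325363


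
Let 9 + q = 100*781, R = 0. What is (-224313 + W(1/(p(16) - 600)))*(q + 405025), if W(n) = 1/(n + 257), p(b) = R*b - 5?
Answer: -4212419073229973/38871 ≈ -1.0837e+11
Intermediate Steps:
p(b) = -5 (p(b) = 0*b - 5 = 0 - 5 = -5)
q = 78091 (q = -9 + 100*781 = -9 + 78100 = 78091)
W(n) = 1/(257 + n)
(-224313 + W(1/(p(16) - 600)))*(q + 405025) = (-224313 + 1/(257 + 1/(-5 - 600)))*(78091 + 405025) = (-224313 + 1/(257 + 1/(-605)))*483116 = (-224313 + 1/(257 - 1/605))*483116 = (-224313 + 1/(155484/605))*483116 = (-224313 + 605/155484)*483116 = -34877081887/155484*483116 = -4212419073229973/38871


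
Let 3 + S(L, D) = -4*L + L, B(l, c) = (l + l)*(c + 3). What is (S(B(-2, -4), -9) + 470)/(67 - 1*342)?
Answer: -91/55 ≈ -1.6545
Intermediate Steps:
B(l, c) = 2*l*(3 + c) (B(l, c) = (2*l)*(3 + c) = 2*l*(3 + c))
S(L, D) = -3 - 3*L (S(L, D) = -3 + (-4*L + L) = -3 - 3*L)
(S(B(-2, -4), -9) + 470)/(67 - 1*342) = ((-3 - 6*(-2)*(3 - 4)) + 470)/(67 - 1*342) = ((-3 - 6*(-2)*(-1)) + 470)/(67 - 342) = ((-3 - 3*4) + 470)/(-275) = ((-3 - 12) + 470)*(-1/275) = (-15 + 470)*(-1/275) = 455*(-1/275) = -91/55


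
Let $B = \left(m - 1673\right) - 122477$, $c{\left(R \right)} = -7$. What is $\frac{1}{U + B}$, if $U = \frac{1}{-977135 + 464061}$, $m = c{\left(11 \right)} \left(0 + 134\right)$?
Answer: $- \frac{513074}{64179400513} \approx -7.9944 \cdot 10^{-6}$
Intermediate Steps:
$m = -938$ ($m = - 7 \left(0 + 134\right) = \left(-7\right) 134 = -938$)
$U = - \frac{1}{513074}$ ($U = \frac{1}{-513074} = - \frac{1}{513074} \approx -1.949 \cdot 10^{-6}$)
$B = -125088$ ($B = \left(-938 - 1673\right) - 122477 = -2611 - 122477 = -125088$)
$\frac{1}{U + B} = \frac{1}{- \frac{1}{513074} - 125088} = \frac{1}{- \frac{64179400513}{513074}} = - \frac{513074}{64179400513}$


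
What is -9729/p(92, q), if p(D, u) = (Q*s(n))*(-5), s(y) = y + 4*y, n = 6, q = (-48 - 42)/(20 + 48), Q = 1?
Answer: 3243/50 ≈ 64.860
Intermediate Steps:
q = -45/34 (q = -90/68 = -90*1/68 = -45/34 ≈ -1.3235)
s(y) = 5*y
p(D, u) = -150 (p(D, u) = (1*(5*6))*(-5) = (1*30)*(-5) = 30*(-5) = -150)
-9729/p(92, q) = -9729/(-150) = -9729*(-1/150) = 3243/50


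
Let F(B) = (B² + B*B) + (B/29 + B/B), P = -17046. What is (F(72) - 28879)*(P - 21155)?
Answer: 20503164318/29 ≈ 7.0701e+8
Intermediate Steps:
F(B) = 1 + 2*B² + B/29 (F(B) = (B² + B²) + (B*(1/29) + 1) = 2*B² + (B/29 + 1) = 2*B² + (1 + B/29) = 1 + 2*B² + B/29)
(F(72) - 28879)*(P - 21155) = ((1 + 2*72² + (1/29)*72) - 28879)*(-17046 - 21155) = ((1 + 2*5184 + 72/29) - 28879)*(-38201) = ((1 + 10368 + 72/29) - 28879)*(-38201) = (300773/29 - 28879)*(-38201) = -536718/29*(-38201) = 20503164318/29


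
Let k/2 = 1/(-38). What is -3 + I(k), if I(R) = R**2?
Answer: -1082/361 ≈ -2.9972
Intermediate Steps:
k = -1/19 (k = 2/(-38) = 2*(-1/38) = -1/19 ≈ -0.052632)
-3 + I(k) = -3 + (-1/19)**2 = -3 + 1/361 = -1082/361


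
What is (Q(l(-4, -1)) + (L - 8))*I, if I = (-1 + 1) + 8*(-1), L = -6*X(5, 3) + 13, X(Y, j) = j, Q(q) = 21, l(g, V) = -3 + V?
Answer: -64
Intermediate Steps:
L = -5 (L = -6*3 + 13 = -18 + 13 = -5)
I = -8 (I = 0 - 8 = -8)
(Q(l(-4, -1)) + (L - 8))*I = (21 + (-5 - 8))*(-8) = (21 - 13)*(-8) = 8*(-8) = -64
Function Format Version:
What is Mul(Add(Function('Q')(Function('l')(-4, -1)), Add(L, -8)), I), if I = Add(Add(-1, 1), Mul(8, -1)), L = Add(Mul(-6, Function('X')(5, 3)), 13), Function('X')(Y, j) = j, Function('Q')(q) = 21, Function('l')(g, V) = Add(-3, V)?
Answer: -64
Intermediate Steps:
L = -5 (L = Add(Mul(-6, 3), 13) = Add(-18, 13) = -5)
I = -8 (I = Add(0, -8) = -8)
Mul(Add(Function('Q')(Function('l')(-4, -1)), Add(L, -8)), I) = Mul(Add(21, Add(-5, -8)), -8) = Mul(Add(21, -13), -8) = Mul(8, -8) = -64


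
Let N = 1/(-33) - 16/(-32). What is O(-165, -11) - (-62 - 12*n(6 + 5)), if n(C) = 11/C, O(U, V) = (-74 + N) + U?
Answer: -10859/66 ≈ -164.53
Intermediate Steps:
N = 31/66 (N = 1*(-1/33) - 16*(-1/32) = -1/33 + ½ = 31/66 ≈ 0.46970)
O(U, V) = -4853/66 + U (O(U, V) = (-74 + 31/66) + U = -4853/66 + U)
O(-165, -11) - (-62 - 12*n(6 + 5)) = (-4853/66 - 165) - (-62 - 132/(6 + 5)) = -15743/66 - (-62 - 132/11) = -15743/66 - (-62 - 12*1) = -15743/66 - (-62 - 12) = -15743/66 - 1*(-74) = -15743/66 + 74 = -10859/66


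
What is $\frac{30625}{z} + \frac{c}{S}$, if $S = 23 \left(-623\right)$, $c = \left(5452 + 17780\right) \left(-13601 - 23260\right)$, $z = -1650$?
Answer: $\frac{56501860607}{945714} \approx 59745.0$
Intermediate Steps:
$c = -856354752$ ($c = 23232 \left(-36861\right) = -856354752$)
$S = -14329$
$\frac{30625}{z} + \frac{c}{S} = \frac{30625}{-1650} - \frac{856354752}{-14329} = 30625 \left(- \frac{1}{1650}\right) - - \frac{856354752}{14329} = - \frac{1225}{66} + \frac{856354752}{14329} = \frac{56501860607}{945714}$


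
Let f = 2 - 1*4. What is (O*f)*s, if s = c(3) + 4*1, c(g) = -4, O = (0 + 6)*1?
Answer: 0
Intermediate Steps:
f = -2 (f = 2 - 4 = -2)
O = 6 (O = 6*1 = 6)
s = 0 (s = -4 + 4*1 = -4 + 4 = 0)
(O*f)*s = (6*(-2))*0 = -12*0 = 0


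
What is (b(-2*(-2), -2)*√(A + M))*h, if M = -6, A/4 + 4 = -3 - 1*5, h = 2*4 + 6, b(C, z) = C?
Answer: 168*I*√6 ≈ 411.51*I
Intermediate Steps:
h = 14 (h = 8 + 6 = 14)
A = -48 (A = -16 + 4*(-3 - 1*5) = -16 + 4*(-3 - 5) = -16 + 4*(-8) = -16 - 32 = -48)
(b(-2*(-2), -2)*√(A + M))*h = ((-2*(-2))*√(-48 - 6))*14 = (4*√(-54))*14 = (4*(3*I*√6))*14 = (12*I*√6)*14 = 168*I*√6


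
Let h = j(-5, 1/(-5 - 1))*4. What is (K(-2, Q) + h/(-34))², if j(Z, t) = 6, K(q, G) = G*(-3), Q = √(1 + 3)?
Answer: 12996/289 ≈ 44.969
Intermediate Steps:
Q = 2 (Q = √4 = 2)
K(q, G) = -3*G
h = 24 (h = 6*4 = 24)
(K(-2, Q) + h/(-34))² = (-3*2 + 24/(-34))² = (-6 + 24*(-1/34))² = (-6 - 12/17)² = (-114/17)² = 12996/289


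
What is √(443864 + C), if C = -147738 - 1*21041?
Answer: 3*√30565 ≈ 524.49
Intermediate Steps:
C = -168779 (C = -147738 - 21041 = -168779)
√(443864 + C) = √(443864 - 168779) = √275085 = 3*√30565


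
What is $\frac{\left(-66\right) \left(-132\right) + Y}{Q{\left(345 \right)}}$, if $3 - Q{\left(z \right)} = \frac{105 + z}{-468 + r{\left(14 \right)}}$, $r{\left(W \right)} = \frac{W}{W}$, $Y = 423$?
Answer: $\frac{1422015}{617} \approx 2304.7$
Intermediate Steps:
$r{\left(W \right)} = 1$
$Q{\left(z \right)} = \frac{1506}{467} + \frac{z}{467}$ ($Q{\left(z \right)} = 3 - \frac{105 + z}{-468 + 1} = 3 - \frac{105 + z}{-467} = 3 - \left(105 + z\right) \left(- \frac{1}{467}\right) = 3 - \left(- \frac{105}{467} - \frac{z}{467}\right) = 3 + \left(\frac{105}{467} + \frac{z}{467}\right) = \frac{1506}{467} + \frac{z}{467}$)
$\frac{\left(-66\right) \left(-132\right) + Y}{Q{\left(345 \right)}} = \frac{\left(-66\right) \left(-132\right) + 423}{\frac{1506}{467} + \frac{1}{467} \cdot 345} = \frac{8712 + 423}{\frac{1506}{467} + \frac{345}{467}} = \frac{9135}{\frac{1851}{467}} = 9135 \cdot \frac{467}{1851} = \frac{1422015}{617}$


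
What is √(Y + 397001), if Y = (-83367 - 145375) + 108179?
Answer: √276438 ≈ 525.77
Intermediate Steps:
Y = -120563 (Y = -228742 + 108179 = -120563)
√(Y + 397001) = √(-120563 + 397001) = √276438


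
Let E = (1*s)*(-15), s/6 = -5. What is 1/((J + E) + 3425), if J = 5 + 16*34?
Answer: 1/4424 ≈ 0.00022604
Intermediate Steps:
s = -30 (s = 6*(-5) = -30)
J = 549 (J = 5 + 544 = 549)
E = 450 (E = (1*(-30))*(-15) = -30*(-15) = 450)
1/((J + E) + 3425) = 1/((549 + 450) + 3425) = 1/(999 + 3425) = 1/4424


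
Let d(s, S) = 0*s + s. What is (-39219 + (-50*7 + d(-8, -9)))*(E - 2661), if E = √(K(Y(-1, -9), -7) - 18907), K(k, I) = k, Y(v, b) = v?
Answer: 105314397 - 79154*I*√4727 ≈ 1.0531e+8 - 5.4421e+6*I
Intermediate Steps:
d(s, S) = s (d(s, S) = 0 + s = s)
E = 2*I*√4727 (E = √(-1 - 18907) = √(-18908) = 2*I*√4727 ≈ 137.51*I)
(-39219 + (-50*7 + d(-8, -9)))*(E - 2661) = (-39219 + (-50*7 - 8))*(2*I*√4727 - 2661) = (-39219 + (-350 - 8))*(-2661 + 2*I*√4727) = (-39219 - 358)*(-2661 + 2*I*√4727) = -39577*(-2661 + 2*I*√4727) = 105314397 - 79154*I*√4727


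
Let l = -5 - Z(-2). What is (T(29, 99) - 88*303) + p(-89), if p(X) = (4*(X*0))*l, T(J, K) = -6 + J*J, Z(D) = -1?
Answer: -25829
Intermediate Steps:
T(J, K) = -6 + J²
l = -4 (l = -5 - 1*(-1) = -5 + 1 = -4)
p(X) = 0 (p(X) = (4*(X*0))*(-4) = (4*0)*(-4) = 0*(-4) = 0)
(T(29, 99) - 88*303) + p(-89) = ((-6 + 29²) - 88*303) + 0 = ((-6 + 841) - 26664) + 0 = (835 - 26664) + 0 = -25829 + 0 = -25829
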